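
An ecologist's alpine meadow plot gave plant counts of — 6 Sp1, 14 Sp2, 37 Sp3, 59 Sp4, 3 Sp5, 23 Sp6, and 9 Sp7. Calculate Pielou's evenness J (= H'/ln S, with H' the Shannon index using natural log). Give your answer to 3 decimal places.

0.819

Total N = 6+14+37+59+3+23+9 = 151, so the proportions are 0.03974, 0.09272, 0.24503, 0.39073, 0.01987, 0.15232, 0.0596 (working shown to 5 dp, full precision carried).
H' = −Σ pᵢ ln pᵢ = −((-0.12817) + (-0.22050) + (-0.34461) + (-0.36718) + (-0.07785) + (-0.28663) + (-0.16808)) = 1.59302.
With S = 7 species, ln S = 1.94591, so J = 1.59302/1.94591 = 0.81865, i.e. 0.819 to 3 decimal places.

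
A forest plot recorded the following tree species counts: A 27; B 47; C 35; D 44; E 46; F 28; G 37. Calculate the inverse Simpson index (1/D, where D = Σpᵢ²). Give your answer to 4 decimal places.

Total N = 27+47+35+44+46+28+37 = 264, so the proportions are 0.10227273, 0.1780303, 0.13257576, 0.16666667, 0.17424242, 0.10606061, 0.14015152 (working shown to 8 dp, full precision carried).
D = 0.10227273² + 0.1780303² + 0.13257576² + 0.16666667² + 0.17424242² + 0.10606061² + 0.14015152² = 0.01045971 + 0.03169479 + 0.01757633 + 0.02777778 + 0.03036042 + 0.01124885 + 0.01964245 = 0.14876033.
So 1/D = 6.722222, i.e. 6.7222 to 4 decimal places.

6.7222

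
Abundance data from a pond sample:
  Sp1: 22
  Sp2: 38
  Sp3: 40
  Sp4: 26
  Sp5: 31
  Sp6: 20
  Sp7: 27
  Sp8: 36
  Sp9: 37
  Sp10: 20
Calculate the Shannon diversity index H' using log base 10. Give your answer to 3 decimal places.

0.987

Total N = 22+38+40+26+31+20+27+36+37+20 = 297, so the proportions are 0.07407, 0.12795, 0.13468, 0.08754, 0.10438, 0.06734, 0.09091, 0.12121, 0.12458, 0.06734 (working shown to 5 dp, full precision carried).
Each pᵢ log₁₀ pᵢ term: 0.07407×(-1.13033)=-0.08373, 0.12795×(-0.89297)=-0.11425, 0.13468×(-0.87070)=-0.11727, 0.08754×(-1.05778)=-0.09260, 0.10438×(-0.98139)=-0.10244, 0.06734×(-1.17173)=-0.07890, 0.09091×(-1.04139)=-0.09467, 0.12121×(-0.91645)=-0.11109, 0.12458×(-0.90455)=-0.11269, 0.06734×(-1.17173)=-0.07890.
Sum = -0.98654, so H' = 0.987.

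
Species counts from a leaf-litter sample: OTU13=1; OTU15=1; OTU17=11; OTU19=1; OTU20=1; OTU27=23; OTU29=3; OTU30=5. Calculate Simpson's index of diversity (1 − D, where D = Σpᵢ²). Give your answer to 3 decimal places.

Total N = 1+1+11+1+1+23+3+5 = 46, so the proportions are 0.02174, 0.02174, 0.23913, 0.02174, 0.02174, 0.5, 0.06522, 0.1087 (working shown to 5 dp, full precision carried).
D = 0.02174² + 0.02174² + 0.23913² + 0.02174² + 0.02174² + 0.5² + 0.06522² + 0.1087² = 0.00047 + 0.00047 + 0.05718 + 0.00047 + 0.00047 + 0.25000 + 0.00425 + 0.01181 = 0.32514.
So 1 − D = 0.67486, i.e. 0.675 to 3 decimal places.

0.675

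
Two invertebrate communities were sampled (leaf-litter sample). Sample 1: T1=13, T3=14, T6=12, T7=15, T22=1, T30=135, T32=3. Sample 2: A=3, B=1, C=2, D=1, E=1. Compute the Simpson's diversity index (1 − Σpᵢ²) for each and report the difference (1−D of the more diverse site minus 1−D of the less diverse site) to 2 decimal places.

Sample 1: N=193, proportions 0.0674, 0.0725, 0.0622, 0.0777, 0.0052, 0.6995, 0.0155, giving 1−D = 0.4908 (working shown to 4 dp, full precision carried).
Sample 2: N=8, proportions 0.375, 0.125, 0.25, 0.125, 0.125, giving 1−D = 0.7500.
Difference = |0.4908 − 0.7500| = 0.2592, i.e. 0.26 to 2 decimal places.

0.26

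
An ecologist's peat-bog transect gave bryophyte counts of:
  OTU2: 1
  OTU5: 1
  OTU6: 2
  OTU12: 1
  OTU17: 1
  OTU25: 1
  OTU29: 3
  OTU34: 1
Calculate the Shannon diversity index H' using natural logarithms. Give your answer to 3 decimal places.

Total N = 1+1+2+1+1+1+3+1 = 11, so the proportions are 0.09091, 0.09091, 0.18182, 0.09091, 0.09091, 0.09091, 0.27273, 0.09091 (working shown to 5 dp, full precision carried).
Each pᵢ ln pᵢ term: 0.09091×(-2.39790)=-0.21799, 0.09091×(-2.39790)=-0.21799, 0.18182×(-1.70475)=-0.30995, 0.09091×(-2.39790)=-0.21799, 0.09091×(-2.39790)=-0.21799, 0.09091×(-2.39790)=-0.21799, 0.27273×(-1.29928)=-0.35435, 0.09091×(-2.39790)=-0.21799.
Sum = -1.97225, so H' = 1.972.

1.972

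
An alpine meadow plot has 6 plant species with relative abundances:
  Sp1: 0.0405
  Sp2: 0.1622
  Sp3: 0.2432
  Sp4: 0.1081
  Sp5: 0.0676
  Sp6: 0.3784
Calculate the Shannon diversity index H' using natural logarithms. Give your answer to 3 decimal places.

1.559

Each pᵢ ln pᵢ term (working shown to 5 dp, full precision carried): 0.0405×(-3.20645)=-0.12986, 0.1622×(-1.81893)=-0.29503, 0.2432×(-1.41387)=-0.34385, 0.1081×(-2.22470)=-0.24049, 0.0676×(-2.69415)=-0.18212, 0.3784×(-0.97180)=-0.36773.
Sum = -1.55909, so H' = 1.559.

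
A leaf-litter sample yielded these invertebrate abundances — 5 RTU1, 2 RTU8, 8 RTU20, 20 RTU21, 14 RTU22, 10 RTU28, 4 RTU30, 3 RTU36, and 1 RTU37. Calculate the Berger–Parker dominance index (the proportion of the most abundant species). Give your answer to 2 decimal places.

0.30

Total N = 5+2+8+20+14+10+4+3+1 = 67, so the proportions are 0.0746, 0.0299, 0.1194, 0.2985, 0.209, 0.1493, 0.0597, 0.0448, 0.0149 (working shown to 4 dp, full precision carried).
The largest proportion is 0.2985, i.e. d = 0.30 to 2 decimal places.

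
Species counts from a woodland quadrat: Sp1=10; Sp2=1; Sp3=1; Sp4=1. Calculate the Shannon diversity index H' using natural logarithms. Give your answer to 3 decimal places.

0.794

Total N = 10+1+1+1 = 13, so the proportions are 0.76923, 0.07692, 0.07692, 0.07692 (working shown to 5 dp, full precision carried).
Each pᵢ ln pᵢ term: 0.76923×(-0.26236)=-0.20182, 0.07692×(-2.56495)=-0.19730, 0.07692×(-2.56495)=-0.19730, 0.07692×(-2.56495)=-0.19730.
Sum = -0.79373, so H' = 0.794.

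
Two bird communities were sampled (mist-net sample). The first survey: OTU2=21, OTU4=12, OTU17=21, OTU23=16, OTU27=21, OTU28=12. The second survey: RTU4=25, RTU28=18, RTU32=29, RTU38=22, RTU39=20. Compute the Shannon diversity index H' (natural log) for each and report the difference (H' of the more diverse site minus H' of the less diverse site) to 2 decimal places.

0.17

The first survey: N=103, proportions 0.20388, 0.1165, 0.20388, 0.15534, 0.20388, 0.1165, giving H' = 1.76284 (working shown to 5 dp, full precision carried).
The second survey: N=114, proportions 0.2193, 0.15789, 0.25439, 0.19298, 0.17544, giving H' = 1.59525.
Difference = |1.76284 − 1.59525| = 0.16759, i.e. 0.17 to 2 decimal places.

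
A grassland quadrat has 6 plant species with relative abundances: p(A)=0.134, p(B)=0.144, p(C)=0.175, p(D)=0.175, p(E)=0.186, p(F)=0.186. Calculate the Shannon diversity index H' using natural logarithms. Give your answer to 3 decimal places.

1.784

Each pᵢ ln pᵢ term (working shown to 5 dp, full precision carried): 0.134×(-2.00992)=-0.26933, 0.144×(-1.93794)=-0.27906, 0.175×(-1.74297)=-0.30502, 0.175×(-1.74297)=-0.30502, 0.186×(-1.68201)=-0.31285, 0.186×(-1.68201)=-0.31285.
Sum = -1.78414, so H' = 1.784.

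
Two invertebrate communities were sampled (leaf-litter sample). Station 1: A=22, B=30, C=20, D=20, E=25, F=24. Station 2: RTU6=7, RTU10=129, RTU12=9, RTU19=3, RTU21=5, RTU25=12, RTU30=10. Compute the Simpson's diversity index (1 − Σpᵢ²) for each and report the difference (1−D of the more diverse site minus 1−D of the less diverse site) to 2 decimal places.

Station 1: N=141, proportions 0.156, 0.2128, 0.1418, 0.1418, 0.1773, 0.1702, giving 1−D = 0.8297 (working shown to 4 dp, full precision carried).
Station 2: N=175, proportions 0.04, 0.7371, 0.0514, 0.0171, 0.0286, 0.0686, 0.0571, giving 1−D = 0.4433.
Difference = |0.8297 − 0.4433| = 0.3864, i.e. 0.39 to 2 decimal places.

0.39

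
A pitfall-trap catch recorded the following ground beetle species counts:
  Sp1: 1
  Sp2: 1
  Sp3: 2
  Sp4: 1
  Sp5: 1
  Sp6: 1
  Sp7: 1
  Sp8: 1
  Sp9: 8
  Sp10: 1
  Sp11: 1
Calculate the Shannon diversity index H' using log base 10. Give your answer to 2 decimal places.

0.87

Total N = 1+1+2+1+1+1+1+1+8+1+1 = 19, so the proportions are 0.0526, 0.0526, 0.1053, 0.0526, 0.0526, 0.0526, 0.0526, 0.0526, 0.4211, 0.0526, 0.0526 (working shown to 4 dp, full precision carried).
Each pᵢ log₁₀ pᵢ term: 0.0526×(-1.2788)=-0.0673, 0.0526×(-1.2788)=-0.0673, 0.1053×(-0.9777)=-0.1029, 0.0526×(-1.2788)=-0.0673, 0.0526×(-1.2788)=-0.0673, 0.0526×(-1.2788)=-0.0673, 0.0526×(-1.2788)=-0.0673, 0.0526×(-1.2788)=-0.0673, 0.4211×(-0.3757)=-0.1582, 0.0526×(-1.2788)=-0.0673, 0.0526×(-1.2788)=-0.0673.
Sum = -0.8668, so H' = 0.87.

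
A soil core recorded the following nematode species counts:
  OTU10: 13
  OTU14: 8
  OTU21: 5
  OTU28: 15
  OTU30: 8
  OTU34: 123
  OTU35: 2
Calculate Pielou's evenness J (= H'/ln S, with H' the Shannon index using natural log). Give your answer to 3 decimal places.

0.559

Total N = 13+8+5+15+8+123+2 = 174, so the proportions are 0.07471, 0.04598, 0.02874, 0.08621, 0.04598, 0.7069, 0.01149 (working shown to 5 dp, full precision carried).
H' = −Σ pᵢ ln pᵢ = −((-0.19381) + (-0.14159) + (-0.10200) + (-0.21129) + (-0.14159) + (-0.24520) + (-0.05133)) = 1.08682.
With S = 7 species, ln S = 1.94591, so J = 1.08682/1.94591 = 0.55852, i.e. 0.559 to 3 decimal places.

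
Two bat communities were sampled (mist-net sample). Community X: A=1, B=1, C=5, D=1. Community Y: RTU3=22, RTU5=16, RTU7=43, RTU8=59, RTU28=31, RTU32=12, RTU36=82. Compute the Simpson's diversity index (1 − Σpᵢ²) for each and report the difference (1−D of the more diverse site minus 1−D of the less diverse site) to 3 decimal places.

Community X: N=8, proportions 0.125, 0.125, 0.625, 0.125, giving 1−D = 0.56250 (working shown to 5 dp, full precision carried).
Community Y: N=265, proportions 0.08302, 0.06038, 0.16226, 0.22264, 0.11698, 0.04528, 0.30943, giving 1−D = 0.80208.
Difference = |0.56250 − 0.80208| = 0.23958, i.e. 0.240 to 3 decimal places.

0.240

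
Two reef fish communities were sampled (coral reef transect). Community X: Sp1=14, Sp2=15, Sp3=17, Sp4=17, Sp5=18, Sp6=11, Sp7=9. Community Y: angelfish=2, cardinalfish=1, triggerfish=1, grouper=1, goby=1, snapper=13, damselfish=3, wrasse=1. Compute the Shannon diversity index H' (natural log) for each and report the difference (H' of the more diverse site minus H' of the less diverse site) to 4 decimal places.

0.4391

Community X: N=101, proportions 0.138614, 0.148515, 0.168317, 0.168317, 0.178218, 0.108911, 0.089109, giving H' = 1.921305 (working shown to 6 dp, full precision carried).
Community Y: N=23, proportions 0.086957, 0.043478, 0.043478, 0.043478, 0.043478, 0.565217, 0.130435, 0.043478, giving H' = 1.482169.
Difference = |1.921305 − 1.482169| = 0.439136, i.e. 0.4391 to 4 decimal places.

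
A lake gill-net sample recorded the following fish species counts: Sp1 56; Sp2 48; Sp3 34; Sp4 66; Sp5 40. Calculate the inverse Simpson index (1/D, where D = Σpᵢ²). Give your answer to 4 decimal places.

4.7431

Total N = 56+48+34+66+40 = 244, so the proportions are 0.2295082, 0.19672131, 0.13934426, 0.2704918, 0.16393443 (working shown to 8 dp, full precision carried).
D = 0.2295082² + 0.19672131² + 0.13934426² + 0.2704918² + 0.16393443² = 0.05267401 + 0.03869927 + 0.01941682 + 0.07316582 + 0.02687450 = 0.21083042.
So 1/D = 4.743149, i.e. 4.7431 to 4 decimal places.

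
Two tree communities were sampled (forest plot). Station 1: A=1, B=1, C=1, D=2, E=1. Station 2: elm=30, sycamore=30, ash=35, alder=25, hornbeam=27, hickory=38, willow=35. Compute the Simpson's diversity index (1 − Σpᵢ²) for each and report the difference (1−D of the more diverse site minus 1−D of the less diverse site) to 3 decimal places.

Station 1: N=6, proportions 0.16667, 0.16667, 0.16667, 0.33333, 0.16667, giving 1−D = 0.77778 (working shown to 5 dp, full precision carried).
Station 2: N=220, proportions 0.13636, 0.13636, 0.15909, 0.11364, 0.12273, 0.17273, 0.15909, giving 1−D = 0.85438.
Difference = |0.77778 − 0.85438| = 0.07660, i.e. 0.077 to 3 decimal places.

0.077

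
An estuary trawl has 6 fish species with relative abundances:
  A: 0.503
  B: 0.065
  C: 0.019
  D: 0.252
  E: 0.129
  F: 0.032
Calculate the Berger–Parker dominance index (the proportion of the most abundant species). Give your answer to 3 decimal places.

The largest proportion is 0.503, i.e. d = 0.503 to 3 decimal places.

0.503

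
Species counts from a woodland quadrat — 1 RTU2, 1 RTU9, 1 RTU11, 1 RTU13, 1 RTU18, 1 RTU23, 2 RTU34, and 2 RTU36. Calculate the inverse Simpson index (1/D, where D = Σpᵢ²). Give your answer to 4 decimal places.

Total N = 1+1+1+1+1+1+2+2 = 10, so the proportions are 0.1, 0.1, 0.1, 0.1, 0.1, 0.1, 0.2, 0.2 (working shown to 8 dp, full precision carried).
D = 0.1² + 0.1² + 0.1² + 0.1² + 0.1² + 0.1² + 0.2² + 0.2² = 0.01000000 + 0.01000000 + 0.01000000 + 0.01000000 + 0.01000000 + 0.01000000 + 0.04000000 + 0.04000000 = 0.14000000.
So 1/D = 7.142857, i.e. 7.1429 to 4 decimal places.

7.1429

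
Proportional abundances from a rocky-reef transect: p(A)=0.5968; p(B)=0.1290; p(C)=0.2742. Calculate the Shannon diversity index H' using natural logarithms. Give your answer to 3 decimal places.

0.927

Each pᵢ ln pᵢ term (working shown to 5 dp, full precision carried): 0.5968×(-0.51617)=-0.30805, 0.129×(-2.04794)=-0.26418, 0.2742×(-1.29390)=-0.35479.
Sum = -0.92702, so H' = 0.927.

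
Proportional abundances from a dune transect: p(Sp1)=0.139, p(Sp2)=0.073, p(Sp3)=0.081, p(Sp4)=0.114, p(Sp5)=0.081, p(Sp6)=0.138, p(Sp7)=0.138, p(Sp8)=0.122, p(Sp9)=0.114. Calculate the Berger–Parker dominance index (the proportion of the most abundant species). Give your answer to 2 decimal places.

0.14

The largest proportion is 0.139, i.e. d = 0.14 to 2 decimal places.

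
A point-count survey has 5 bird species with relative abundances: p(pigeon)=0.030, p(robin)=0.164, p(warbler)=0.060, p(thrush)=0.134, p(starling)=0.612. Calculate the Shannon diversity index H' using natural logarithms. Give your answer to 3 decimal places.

Each pᵢ ln pᵢ term (working shown to 5 dp, full precision carried): 0.03×(-3.50656)=-0.10520, 0.164×(-1.80789)=-0.29649, 0.06×(-2.81341)=-0.16880, 0.134×(-2.00992)=-0.26933, 0.612×(-0.49102)=-0.30051.
Sum = -1.14033, so H' = 1.140.

1.140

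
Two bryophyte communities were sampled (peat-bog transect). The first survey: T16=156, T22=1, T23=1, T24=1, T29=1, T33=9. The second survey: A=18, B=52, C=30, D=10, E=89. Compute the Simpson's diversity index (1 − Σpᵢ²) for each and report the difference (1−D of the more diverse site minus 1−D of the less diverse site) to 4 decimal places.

The first survey: N=169, proportions 0.923077, 0.005917, 0.005917, 0.005917, 0.005917, 0.053254, giving 1−D = 0.144953 (working shown to 6 dp, full precision carried).
The second survey: N=199, proportions 0.090452, 0.261307, 0.150754, 0.050251, 0.447236, giving 1−D = 0.698265.
Difference = |0.144953 − 0.698265| = 0.553312, i.e. 0.5533 to 4 decimal places.

0.5533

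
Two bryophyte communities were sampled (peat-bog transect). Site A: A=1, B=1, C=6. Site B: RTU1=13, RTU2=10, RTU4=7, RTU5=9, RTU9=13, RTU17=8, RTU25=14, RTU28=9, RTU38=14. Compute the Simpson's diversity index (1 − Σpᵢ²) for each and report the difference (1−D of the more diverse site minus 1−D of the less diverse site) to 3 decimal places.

Site A: N=8, proportions 0.125, 0.125, 0.75, giving 1−D = 0.40625 (working shown to 5 dp, full precision carried).
Site B: N=97, proportions 0.13402, 0.10309, 0.07216, 0.09278, 0.13402, 0.08247, 0.14433, 0.09278, 0.14433, giving 1−D = 0.88256.
Difference = |0.40625 − 0.88256| = 0.47631, i.e. 0.476 to 3 decimal places.

0.476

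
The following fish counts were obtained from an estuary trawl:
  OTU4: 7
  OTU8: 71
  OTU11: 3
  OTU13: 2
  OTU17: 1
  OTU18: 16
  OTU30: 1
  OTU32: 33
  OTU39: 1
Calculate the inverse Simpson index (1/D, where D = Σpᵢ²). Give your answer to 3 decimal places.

2.825

Total N = 7+71+3+2+1+16+1+33+1 = 135, so the proportions are 0.051852, 0.525926, 0.022222, 0.014815, 0.007407, 0.118519, 0.007407, 0.244444, 0.007407 (working shown to 6 dp, full precision carried).
D = 0.051852² + 0.525926² + 0.022222² + 0.014815² + 0.007407² + 0.118519² + 0.007407² + 0.244444² + 0.007407² = 0.002689 + 0.276598 + 0.000494 + 0.000219 + 0.000055 + 0.014047 + 0.000055 + 0.059753 + 0.000055 = 0.353964.
So 1/D = 2.82514, i.e. 2.825 to 3 decimal places.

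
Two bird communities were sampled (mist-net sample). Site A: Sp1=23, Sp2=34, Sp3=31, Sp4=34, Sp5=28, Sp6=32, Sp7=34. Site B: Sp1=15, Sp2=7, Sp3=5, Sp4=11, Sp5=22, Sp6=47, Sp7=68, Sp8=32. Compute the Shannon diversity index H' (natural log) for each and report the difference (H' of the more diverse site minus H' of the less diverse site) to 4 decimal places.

Site A: N=216, proportions 0.106481, 0.157407, 0.143519, 0.157407, 0.12963, 0.148148, 0.157407, giving H' = 1.937945 (working shown to 6 dp, full precision carried).
Site B: N=207, proportions 0.072464, 0.033816, 0.024155, 0.05314, 0.10628, 0.227053, 0.328502, 0.154589, giving H' = 1.779791.
Difference = |1.937945 − 1.779791| = 0.158154, i.e. 0.1582 to 4 decimal places.

0.1582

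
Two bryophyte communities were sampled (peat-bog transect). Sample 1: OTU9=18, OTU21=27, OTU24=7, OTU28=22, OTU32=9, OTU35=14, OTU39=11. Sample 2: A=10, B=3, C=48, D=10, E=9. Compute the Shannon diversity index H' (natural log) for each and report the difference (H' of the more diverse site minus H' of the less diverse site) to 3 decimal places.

Sample 1: N=108, proportions 0.16667, 0.25, 0.06481, 0.2037, 0.08333, 0.12963, 0.10185, giving H' = 1.85123 (working shown to 5 dp, full precision carried).
Sample 2: N=80, proportions 0.125, 0.0375, 0.6, 0.125, 0.1125, giving H' = 1.19527.
Difference = |1.85123 − 1.19527| = 0.65596, i.e. 0.656 to 3 decimal places.

0.656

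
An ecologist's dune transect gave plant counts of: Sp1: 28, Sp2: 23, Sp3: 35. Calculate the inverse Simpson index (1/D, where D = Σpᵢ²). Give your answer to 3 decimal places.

2.914

Total N = 28+23+35 = 86, so the proportions are 0.325581, 0.267442, 0.406977 (working shown to 6 dp, full precision carried).
D = 0.325581² + 0.267442² + 0.406977² = 0.106003 + 0.071525 + 0.165630 = 0.343158.
So 1/D = 2.91411, i.e. 2.914 to 3 decimal places.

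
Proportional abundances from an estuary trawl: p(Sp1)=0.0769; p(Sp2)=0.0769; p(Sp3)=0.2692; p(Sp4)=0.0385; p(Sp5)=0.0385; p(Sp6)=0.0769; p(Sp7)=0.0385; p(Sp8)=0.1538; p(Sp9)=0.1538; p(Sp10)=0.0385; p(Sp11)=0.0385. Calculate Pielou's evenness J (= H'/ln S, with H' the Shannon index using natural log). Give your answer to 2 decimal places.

H' = −Σ pᵢ ln pᵢ = −((-0.1973) + (-0.1973) + (-0.3533) + (-0.1254) + (-0.1254) + (-0.1973) + (-0.1254) + (-0.2879) + (-0.2879) + (-0.1254) + (-0.1254)) = 2.1479 (working shown to 4 dp, full precision carried).
With S = 11 species, ln S = 2.3979, so J = 2.1479/2.3979 = 0.8958, i.e. 0.90 to 2 decimal places.

0.90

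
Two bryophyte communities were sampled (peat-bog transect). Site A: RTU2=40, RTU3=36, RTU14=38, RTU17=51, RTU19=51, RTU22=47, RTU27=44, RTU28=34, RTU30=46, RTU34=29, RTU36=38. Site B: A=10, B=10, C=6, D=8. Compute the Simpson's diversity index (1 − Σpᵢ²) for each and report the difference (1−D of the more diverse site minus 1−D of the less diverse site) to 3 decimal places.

0.166

Site A: N=454, proportions 0.088106, 0.079295, 0.0837, 0.112335, 0.112335, 0.103524, 0.096916, 0.07489, 0.101322, 0.063877, 0.0837, giving 1−D = 0.906635 (working shown to 6 dp, full precision carried).
Site B: N=34, proportions 0.294118, 0.294118, 0.176471, 0.235294, giving 1−D = 0.740484.
Difference = |0.906635 − 0.740484| = 0.166151, i.e. 0.166 to 3 decimal places.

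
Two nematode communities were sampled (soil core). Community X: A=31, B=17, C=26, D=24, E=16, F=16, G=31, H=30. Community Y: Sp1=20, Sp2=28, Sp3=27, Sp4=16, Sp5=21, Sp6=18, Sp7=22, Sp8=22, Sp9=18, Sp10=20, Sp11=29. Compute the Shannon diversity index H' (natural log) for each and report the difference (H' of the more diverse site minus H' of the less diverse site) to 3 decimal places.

Community X: N=191, proportions 0.1623, 0.08901, 0.13613, 0.12565, 0.08377, 0.08377, 0.1623, 0.15707, giving H' = 2.04382 (working shown to 5 dp, full precision carried).
Community Y: N=241, proportions 0.08299, 0.11618, 0.11203, 0.06639, 0.08714, 0.07469, 0.09129, 0.09129, 0.07469, 0.08299, 0.12033, giving H' = 2.38054.
Difference = |2.04382 − 2.38054| = 0.33672, i.e. 0.337 to 3 decimal places.

0.337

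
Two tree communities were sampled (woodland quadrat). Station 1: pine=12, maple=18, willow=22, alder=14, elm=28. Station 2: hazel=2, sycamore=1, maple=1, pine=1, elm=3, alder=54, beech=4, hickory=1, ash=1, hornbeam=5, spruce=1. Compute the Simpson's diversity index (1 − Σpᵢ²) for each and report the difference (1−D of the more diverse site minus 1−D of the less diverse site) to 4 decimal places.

Station 1: N=94, proportions 0.12766, 0.191489, 0.234043, 0.148936, 0.297872, giving 1−D = 0.781349 (working shown to 6 dp, full precision carried).
Station 2: N=74, proportions 0.027027, 0.013514, 0.013514, 0.013514, 0.040541, 0.72973, 0.054054, 0.013514, 0.013514, 0.067568, 0.013514, giving 1−D = 0.456538.
Difference = |0.781349 − 0.456538| = 0.324811, i.e. 0.3248 to 4 decimal places.

0.3248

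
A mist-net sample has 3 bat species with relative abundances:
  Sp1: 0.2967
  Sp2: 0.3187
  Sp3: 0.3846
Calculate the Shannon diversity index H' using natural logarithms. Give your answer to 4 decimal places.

1.0924

Each pᵢ ln pᵢ term (working shown to 6 dp, full precision carried): 0.2967×(-1.215034)=-0.360501, 0.3187×(-1.143505)=-0.364435, 0.3846×(-0.955551)=-0.367505.
Sum = -1.092441, so H' = 1.0924.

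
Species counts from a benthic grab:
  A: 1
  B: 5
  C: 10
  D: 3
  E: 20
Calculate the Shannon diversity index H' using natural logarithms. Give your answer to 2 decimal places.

Total N = 1+5+10+3+20 = 39, so the proportions are 0.0256, 0.1282, 0.2564, 0.0769, 0.5128 (working shown to 4 dp, full precision carried).
Each pᵢ ln pᵢ term: 0.0256×(-3.6636)=-0.0939, 0.1282×(-2.0541)=-0.2633, 0.2564×(-1.3610)=-0.3490, 0.0769×(-2.5649)=-0.1973, 0.5128×(-0.6678)=-0.3425.
Sum = -1.2460, so H' = 1.25.

1.25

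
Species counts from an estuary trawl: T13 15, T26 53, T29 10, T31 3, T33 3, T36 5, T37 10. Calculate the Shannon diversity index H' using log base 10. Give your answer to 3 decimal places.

Total N = 15+53+10+3+3+5+10 = 99, so the proportions are 0.15152, 0.53535, 0.10101, 0.0303, 0.0303, 0.05051, 0.10101 (working shown to 5 dp, full precision carried).
Each pᵢ log₁₀ pᵢ term: 0.15152×(-0.81954)=-0.12417, 0.53535×(-0.27136)=-0.14527, 0.10101×(-0.99564)=-0.10057, 0.0303×(-1.51851)=-0.04602, 0.0303×(-1.51851)=-0.04602, 0.05051×(-1.29667)=-0.06549, 0.10101×(-0.99564)=-0.10057.
Sum = -0.62810, so H' = 0.628.

0.628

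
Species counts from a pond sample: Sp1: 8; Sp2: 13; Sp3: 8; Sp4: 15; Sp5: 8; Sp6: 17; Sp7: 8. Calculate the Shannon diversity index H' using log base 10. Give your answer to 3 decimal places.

Total N = 8+13+8+15+8+17+8 = 77, so the proportions are 0.1039, 0.16883, 0.1039, 0.19481, 0.1039, 0.22078, 0.1039 (working shown to 5 dp, full precision carried).
Each pᵢ log₁₀ pᵢ term: 0.1039×(-0.98340)=-0.10217, 0.16883×(-0.77255)=-0.13043, 0.1039×(-0.98340)=-0.10217, 0.19481×(-0.71040)=-0.13839, 0.1039×(-0.98340)=-0.10217, 0.22078×(-0.65604)=-0.14484, 0.1039×(-0.98340)=-0.10217.
Sum = -0.82235, so H' = 0.822.

0.822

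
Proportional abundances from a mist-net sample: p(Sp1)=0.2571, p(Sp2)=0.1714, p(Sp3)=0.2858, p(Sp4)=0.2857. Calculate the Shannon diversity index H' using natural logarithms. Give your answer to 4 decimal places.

Each pᵢ ln pᵢ term (working shown to 6 dp, full precision carried): 0.2571×(-1.358290)=-0.349216, 0.1714×(-1.763755)=-0.302308, 0.2858×(-1.252463)=-0.357954, 0.2857×(-1.252813)=-0.357929.
Sum = -1.367407, so H' = 1.3674.

1.3674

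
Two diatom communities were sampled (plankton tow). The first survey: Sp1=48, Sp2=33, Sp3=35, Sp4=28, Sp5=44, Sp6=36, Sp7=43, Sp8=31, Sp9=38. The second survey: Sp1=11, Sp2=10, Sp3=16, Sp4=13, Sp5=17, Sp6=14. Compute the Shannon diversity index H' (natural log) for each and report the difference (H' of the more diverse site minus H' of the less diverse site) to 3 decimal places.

The first survey: N=336, proportions 0.14286, 0.09821, 0.10417, 0.08333, 0.13095, 0.10714, 0.12798, 0.09226, 0.1131, giving H' = 2.18358 (working shown to 5 dp, full precision carried).
The second survey: N=81, proportions 0.1358, 0.12346, 0.19753, 0.16049, 0.20988, 0.17284, giving H' = 1.77445.
Difference = |2.18358 − 1.77445| = 0.40913, i.e. 0.409 to 3 decimal places.

0.409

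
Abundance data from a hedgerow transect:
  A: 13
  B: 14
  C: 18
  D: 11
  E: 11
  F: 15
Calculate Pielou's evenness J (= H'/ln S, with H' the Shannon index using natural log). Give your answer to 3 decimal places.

Total N = 13+14+18+11+11+15 = 82, so the proportions are 0.15854, 0.17073, 0.21951, 0.13415, 0.13415, 0.18293 (working shown to 5 dp, full precision carried).
H' = −Σ pᵢ ln pᵢ = −((-0.29199) + (-0.30180) + (-0.33286) + (-0.26948) + (-0.26948) + (-0.31073)) = 1.77633.
With S = 6 species, ln S = 1.79176, so J = 1.77633/1.79176 = 0.99139, i.e. 0.991 to 3 decimal places.

0.991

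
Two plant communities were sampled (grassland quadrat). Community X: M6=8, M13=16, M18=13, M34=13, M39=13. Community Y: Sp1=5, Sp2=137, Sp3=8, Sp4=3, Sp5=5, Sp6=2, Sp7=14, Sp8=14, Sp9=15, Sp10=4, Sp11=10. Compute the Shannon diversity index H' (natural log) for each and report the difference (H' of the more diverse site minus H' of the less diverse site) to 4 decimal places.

Community X: N=63, proportions 0.126984, 0.253968, 0.206349, 0.206349, 0.206349, giving H' = 1.587103 (working shown to 6 dp, full precision carried).
Community Y: N=217, proportions 0.023041, 0.631336, 0.036866, 0.013825, 0.023041, 0.009217, 0.064516, 0.064516, 0.069124, 0.018433, 0.046083, giving H' = 1.441949.
Difference = |1.587103 − 1.441949| = 0.145154, i.e. 0.1452 to 4 decimal places.

0.1452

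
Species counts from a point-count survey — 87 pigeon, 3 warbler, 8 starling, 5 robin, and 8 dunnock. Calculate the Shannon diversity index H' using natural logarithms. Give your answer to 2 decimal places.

0.81

Total N = 87+3+8+5+8 = 111, so the proportions are 0.7838, 0.027, 0.0721, 0.045, 0.0721 (working shown to 4 dp, full precision carried).
Each pᵢ ln pᵢ term: 0.7838×(-0.2436)=-0.1909, 0.027×(-3.6109)=-0.0976, 0.0721×(-2.6301)=-0.1896, 0.045×(-3.1001)=-0.1396, 0.0721×(-2.6301)=-0.1896.
Sum = -0.8073, so H' = 0.81.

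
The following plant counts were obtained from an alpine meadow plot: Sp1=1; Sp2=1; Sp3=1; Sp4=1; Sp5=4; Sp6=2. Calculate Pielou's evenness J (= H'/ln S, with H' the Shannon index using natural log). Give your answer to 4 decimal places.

0.8982

Total N = 1+1+1+1+4+2 = 10, so the proportions are 0.1, 0.1, 0.1, 0.1, 0.4, 0.2 (working shown to 6 dp, full precision carried).
H' = −Σ pᵢ ln pᵢ = −((-0.230259) + (-0.230259) + (-0.230259) + (-0.230259) + (-0.366516) + (-0.321888)) = 1.609438.
With S = 6 species, ln S = 1.791759, so J = 1.609438/1.791759 = 0.898244, i.e. 0.8982 to 4 decimal places.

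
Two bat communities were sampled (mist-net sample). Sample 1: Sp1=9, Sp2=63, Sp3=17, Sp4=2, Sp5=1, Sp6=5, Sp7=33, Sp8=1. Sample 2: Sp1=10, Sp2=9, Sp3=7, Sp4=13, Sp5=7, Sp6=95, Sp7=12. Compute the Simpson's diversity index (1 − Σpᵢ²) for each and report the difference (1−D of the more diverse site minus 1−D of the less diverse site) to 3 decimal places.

0.093

Sample 1: N=131, proportions 0.068702, 0.480916, 0.129771, 0.015267, 0.007634, 0.038168, 0.251908, 0.007634, giving 1−D = 0.681895 (working shown to 6 dp, full precision carried).
Sample 2: N=153, proportions 0.065359, 0.058824, 0.045752, 0.084967, 0.045752, 0.620915, 0.078431, giving 1−D = 0.589175.
Difference = |0.681895 − 0.589175| = 0.092720, i.e. 0.093 to 3 decimal places.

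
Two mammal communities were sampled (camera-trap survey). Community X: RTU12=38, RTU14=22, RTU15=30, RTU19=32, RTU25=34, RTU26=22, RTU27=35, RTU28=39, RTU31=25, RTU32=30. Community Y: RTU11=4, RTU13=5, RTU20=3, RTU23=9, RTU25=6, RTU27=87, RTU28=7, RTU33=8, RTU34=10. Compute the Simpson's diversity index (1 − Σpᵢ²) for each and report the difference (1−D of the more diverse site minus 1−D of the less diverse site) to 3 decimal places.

0.308

Community X: N=307, proportions 0.12378, 0.07166, 0.09772, 0.10423, 0.11075, 0.07166, 0.11401, 0.12704, 0.08143, 0.09772, giving 1−D = 0.89641 (working shown to 5 dp, full precision carried).
Community Y: N=139, proportions 0.02878, 0.03597, 0.02158, 0.06475, 0.04317, 0.6259, 0.05036, 0.05755, 0.07194, giving 1−D = 0.58858.
Difference = |0.89641 − 0.58858| = 0.30783, i.e. 0.308 to 3 decimal places.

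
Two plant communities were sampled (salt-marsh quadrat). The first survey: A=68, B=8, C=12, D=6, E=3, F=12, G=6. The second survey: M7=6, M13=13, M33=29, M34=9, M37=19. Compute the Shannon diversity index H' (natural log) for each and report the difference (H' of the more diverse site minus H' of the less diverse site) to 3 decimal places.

0.098

The first survey: N=115, proportions 0.5913, 0.06957, 0.10435, 0.05217, 0.02609, 0.10435, 0.05217, giving H' = 1.37105 (working shown to 5 dp, full precision carried).
The second survey: N=76, proportions 0.07895, 0.17105, 0.38158, 0.11842, 0.25, giving H' = 1.46934.
Difference = |1.37105 − 1.46934| = 0.09829, i.e. 0.098 to 3 decimal places.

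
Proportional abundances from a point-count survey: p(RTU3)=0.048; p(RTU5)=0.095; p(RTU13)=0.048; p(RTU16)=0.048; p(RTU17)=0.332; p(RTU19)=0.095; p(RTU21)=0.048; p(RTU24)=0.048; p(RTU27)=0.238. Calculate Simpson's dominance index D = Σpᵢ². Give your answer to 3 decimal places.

0.196

D = 0.048² + 0.095² + 0.048² + 0.048² + 0.332² + 0.095² + 0.048² + 0.048² + 0.238² = 0.00230 + 0.00903 + 0.00230 + 0.00230 + 0.11022 + 0.00903 + 0.00230 + 0.00230 + 0.05664 = 0.19644 (working shown to 5 dp, full precision carried).
To 3 decimal places, D = 0.196.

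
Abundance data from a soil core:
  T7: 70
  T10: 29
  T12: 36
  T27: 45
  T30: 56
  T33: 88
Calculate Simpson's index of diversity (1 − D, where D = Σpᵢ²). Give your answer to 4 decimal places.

Total N = 70+29+36+45+56+88 = 324, so the proportions are 0.216049, 0.089506, 0.111111, 0.138889, 0.17284, 0.271605 (working shown to 6 dp, full precision carried).
D = 0.216049² + 0.089506² + 0.111111² + 0.138889² + 0.17284² + 0.271605² = 0.046677 + 0.008011 + 0.012346 + 0.019290 + 0.029873 + 0.073769 = 0.189967.
So 1 − D = 0.810033, i.e. 0.8100 to 4 decimal places.

0.8100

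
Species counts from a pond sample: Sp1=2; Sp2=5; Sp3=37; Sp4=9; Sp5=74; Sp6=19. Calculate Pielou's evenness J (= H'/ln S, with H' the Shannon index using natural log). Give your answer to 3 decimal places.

0.728

Total N = 2+5+37+9+74+19 = 146, so the proportions are 0.0137, 0.03425, 0.25342, 0.06164, 0.50685, 0.13014 (working shown to 5 dp, full precision carried).
H' = −Σ pᵢ ln pᵢ = −((-0.05877) + (-0.11555) + (-0.34787) + (-0.17176) + (-0.34443) + (-0.26537)) = 1.30376.
With S = 6 species, ln S = 1.79176, so J = 1.30376/1.79176 = 0.72764, i.e. 0.728 to 3 decimal places.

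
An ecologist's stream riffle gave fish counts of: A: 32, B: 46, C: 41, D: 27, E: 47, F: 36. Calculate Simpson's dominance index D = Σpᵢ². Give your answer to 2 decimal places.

0.17

Total N = 32+46+41+27+47+36 = 229, so the proportions are 0.1397, 0.2009, 0.179, 0.1179, 0.2052, 0.1572 (working shown to 4 dp, full precision carried).
D = 0.1397² + 0.2009² + 0.179² + 0.1179² + 0.2052² + 0.1572² = 0.0195 + 0.0404 + 0.0321 + 0.0139 + 0.0421 + 0.0247 = 0.1727.
To 2 decimal places, D = 0.17.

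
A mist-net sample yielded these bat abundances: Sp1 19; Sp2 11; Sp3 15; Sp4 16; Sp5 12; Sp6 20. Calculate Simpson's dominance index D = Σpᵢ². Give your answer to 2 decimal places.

0.17

Total N = 19+11+15+16+12+20 = 93, so the proportions are 0.2043, 0.1183, 0.1613, 0.172, 0.129, 0.2151 (working shown to 4 dp, full precision carried).
D = 0.2043² + 0.1183² + 0.1613² + 0.172² + 0.129² + 0.2151² = 0.0417 + 0.0140 + 0.0260 + 0.0296 + 0.0166 + 0.0462 = 0.1742.
To 2 decimal places, D = 0.17.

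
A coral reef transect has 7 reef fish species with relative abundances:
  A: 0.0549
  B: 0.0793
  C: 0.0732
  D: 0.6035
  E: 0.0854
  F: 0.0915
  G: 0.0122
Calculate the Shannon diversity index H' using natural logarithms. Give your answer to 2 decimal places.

1.34

Each pᵢ ln pᵢ term (working shown to 4 dp, full precision carried): 0.0549×(-2.9022)=-0.1593, 0.0793×(-2.5345)=-0.2010, 0.0732×(-2.6146)=-0.1914, 0.6035×(-0.5050)=-0.3048, 0.0854×(-2.4604)=-0.2101, 0.0915×(-2.3914)=-0.2188, 0.0122×(-4.4063)=-0.0538.
Sum = -1.3392, so H' = 1.34.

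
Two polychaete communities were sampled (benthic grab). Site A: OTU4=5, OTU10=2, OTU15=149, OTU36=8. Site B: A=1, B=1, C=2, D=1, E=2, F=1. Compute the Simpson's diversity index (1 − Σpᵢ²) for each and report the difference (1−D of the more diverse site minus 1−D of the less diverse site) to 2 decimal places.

0.64

Site A: N=164, proportions 0.0305, 0.0122, 0.9085, 0.0488, giving 1−D = 0.1711 (working shown to 4 dp, full precision carried).
Site B: N=8, proportions 0.125, 0.125, 0.25, 0.125, 0.25, 0.125, giving 1−D = 0.8125.
Difference = |0.1711 − 0.8125| = 0.6414, i.e. 0.64 to 2 decimal places.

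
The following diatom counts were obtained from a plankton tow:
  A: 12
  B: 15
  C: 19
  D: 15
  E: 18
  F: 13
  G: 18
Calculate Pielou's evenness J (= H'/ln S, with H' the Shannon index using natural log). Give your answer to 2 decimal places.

0.99

Total N = 12+15+19+15+18+13+18 = 110, so the proportions are 0.1091, 0.1364, 0.1727, 0.1364, 0.1636, 0.1182, 0.1636 (working shown to 4 dp, full precision carried).
H' = −Σ pᵢ ln pᵢ = −((-0.2417) + (-0.2717) + (-0.3033) + (-0.2717) + (-0.2962) + (-0.2524) + (-0.2962)) = 1.9332.
With S = 7 species, ln S = 1.9459, so J = 1.9332/1.9459 = 0.9935, i.e. 0.99 to 2 decimal places.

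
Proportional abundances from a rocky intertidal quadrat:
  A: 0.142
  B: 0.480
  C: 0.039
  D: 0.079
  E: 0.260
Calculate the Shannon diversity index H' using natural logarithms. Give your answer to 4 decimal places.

1.3068

Each pᵢ ln pᵢ term (working shown to 6 dp, full precision carried): 0.142×(-1.951928)=-0.277174, 0.48×(-0.733969)=-0.352305, 0.039×(-3.244194)=-0.126524, 0.079×(-2.538307)=-0.200526, 0.26×(-1.347074)=-0.350239.
Sum = -1.306768, so H' = 1.3068.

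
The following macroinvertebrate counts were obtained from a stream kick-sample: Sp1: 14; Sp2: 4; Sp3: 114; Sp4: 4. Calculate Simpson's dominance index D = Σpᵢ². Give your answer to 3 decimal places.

Total N = 14+4+114+4 = 136, so the proportions are 0.10294, 0.02941, 0.83824, 0.02941 (working shown to 5 dp, full precision carried).
D = 0.10294² + 0.02941² + 0.83824² + 0.02941² = 0.01060 + 0.00087 + 0.70264 + 0.00087 = 0.71497.
To 3 decimal places, D = 0.715.

0.715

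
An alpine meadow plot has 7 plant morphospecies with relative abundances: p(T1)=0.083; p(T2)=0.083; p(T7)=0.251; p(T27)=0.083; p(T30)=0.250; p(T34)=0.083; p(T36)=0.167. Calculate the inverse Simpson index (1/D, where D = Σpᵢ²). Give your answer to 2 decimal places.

D = 0.083² + 0.083² + 0.251² + 0.083² + 0.25² + 0.083² + 0.167² = 0.006889 + 0.006889 + 0.063001 + 0.006889 + 0.062500 + 0.006889 + 0.027889 = 0.180946 (working shown to 6 dp, full precision carried).
So 1/D = 5.5265, i.e. 5.53 to 2 decimal places.

5.53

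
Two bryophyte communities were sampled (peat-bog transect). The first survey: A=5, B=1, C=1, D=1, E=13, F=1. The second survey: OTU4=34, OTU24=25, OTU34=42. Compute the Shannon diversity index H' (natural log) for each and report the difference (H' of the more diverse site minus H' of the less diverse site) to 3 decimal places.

0.133

The first survey: N=22, proportions 0.22727, 0.04545, 0.04545, 0.04545, 0.59091, 0.04545, giving H' = 1.20961 (working shown to 5 dp, full precision carried).
The second survey: N=101, proportions 0.33663, 0.24752, 0.41584, giving H' = 1.07700.
Difference = |1.20961 − 1.07700| = 0.13261, i.e. 0.133 to 3 decimal places.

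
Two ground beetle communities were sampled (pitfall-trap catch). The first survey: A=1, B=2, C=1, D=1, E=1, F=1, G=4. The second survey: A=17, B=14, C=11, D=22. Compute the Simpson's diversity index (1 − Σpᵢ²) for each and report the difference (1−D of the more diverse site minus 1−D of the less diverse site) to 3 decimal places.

The first survey: N=11, proportions 0.09091, 0.18182, 0.09091, 0.09091, 0.09091, 0.09091, 0.36364, giving 1−D = 0.79339 (working shown to 5 dp, full precision carried).
The second survey: N=64, proportions 0.26562, 0.21875, 0.17188, 0.34375, giving 1−D = 0.73389.
Difference = |0.79339 − 0.73389| = 0.05950, i.e. 0.060 to 3 decimal places.

0.060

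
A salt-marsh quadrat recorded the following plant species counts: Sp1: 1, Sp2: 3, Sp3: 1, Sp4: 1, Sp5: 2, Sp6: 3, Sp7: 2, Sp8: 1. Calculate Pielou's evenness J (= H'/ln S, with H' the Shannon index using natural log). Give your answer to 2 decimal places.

0.95

Total N = 1+3+1+1+2+3+2+1 = 14, so the proportions are 0.0714, 0.2143, 0.0714, 0.0714, 0.1429, 0.2143, 0.1429, 0.0714 (working shown to 4 dp, full precision carried).
H' = −Σ pᵢ ln pᵢ = −((-0.1885) + (-0.3301) + (-0.1885) + (-0.1885) + (-0.2780) + (-0.3301) + (-0.2780) + (-0.1885)) = 1.9702.
With S = 8 species, ln S = 2.0794, so J = 1.9702/2.0794 = 0.9475, i.e. 0.95 to 2 decimal places.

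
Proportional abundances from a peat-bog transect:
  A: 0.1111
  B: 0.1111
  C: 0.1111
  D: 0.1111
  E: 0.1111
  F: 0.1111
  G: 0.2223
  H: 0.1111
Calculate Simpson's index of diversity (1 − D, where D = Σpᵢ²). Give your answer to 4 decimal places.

0.8642

D = 0.1111² + 0.1111² + 0.1111² + 0.1111² + 0.1111² + 0.1111² + 0.2223² + 0.1111² = 0.012343 + 0.012343 + 0.012343 + 0.012343 + 0.012343 + 0.012343 + 0.049417 + 0.012343 = 0.135820 (working shown to 6 dp, full precision carried).
So 1 − D = 0.864180, i.e. 0.8642 to 4 decimal places.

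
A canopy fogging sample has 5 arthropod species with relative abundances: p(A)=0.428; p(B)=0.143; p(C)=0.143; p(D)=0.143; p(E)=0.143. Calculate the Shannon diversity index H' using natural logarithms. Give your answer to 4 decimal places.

1.4757

Each pᵢ ln pᵢ term (working shown to 6 dp, full precision carried): 0.428×(-0.848632)=-0.363215, 0.143×(-1.944911)=-0.278122, 0.143×(-1.944911)=-0.278122, 0.143×(-1.944911)=-0.278122, 0.143×(-1.944911)=-0.278122.
Sum = -1.475703, so H' = 1.4757.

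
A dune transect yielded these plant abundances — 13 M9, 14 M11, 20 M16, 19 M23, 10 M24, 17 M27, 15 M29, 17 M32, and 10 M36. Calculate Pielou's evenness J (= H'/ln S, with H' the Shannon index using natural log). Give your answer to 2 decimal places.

Total N = 13+14+20+19+10+17+15+17+10 = 135, so the proportions are 0.0963, 0.1037, 0.1481, 0.1407, 0.0741, 0.1259, 0.1111, 0.1259, 0.0741 (working shown to 4 dp, full precision carried).
H' = −Σ pᵢ ln pᵢ = −((-0.2254) + (-0.2350) + (-0.2829) + (-0.2760) + (-0.1928) + (-0.2609) + (-0.2441) + (-0.2609) + (-0.1928)) = 2.1708.
With S = 9 species, ln S = 2.1972, so J = 2.1708/2.1972 = 0.9880, i.e. 0.99 to 2 decimal places.

0.99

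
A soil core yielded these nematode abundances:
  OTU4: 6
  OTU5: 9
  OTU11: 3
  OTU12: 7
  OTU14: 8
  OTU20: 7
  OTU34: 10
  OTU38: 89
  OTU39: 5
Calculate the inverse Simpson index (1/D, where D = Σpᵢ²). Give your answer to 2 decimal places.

Total N = 6+9+3+7+8+7+10+89+5 = 144, so the proportions are 0.04167, 0.0625, 0.02083, 0.04861, 0.05556, 0.04861, 0.06944, 0.61806, 0.03472 (working shown to 5 dp, full precision carried).
D = 0.04167² + 0.0625² + 0.02083² + 0.04861² + 0.05556² + 0.04861² + 0.06944² + 0.61806² + 0.03472² = 0.00174 + 0.00391 + 0.00043 + 0.00236 + 0.00309 + 0.00236 + 0.00482 + 0.38199 + 0.00121 = 0.40191.
So 1/D = 2.4881, i.e. 2.49 to 2 decimal places.

2.49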